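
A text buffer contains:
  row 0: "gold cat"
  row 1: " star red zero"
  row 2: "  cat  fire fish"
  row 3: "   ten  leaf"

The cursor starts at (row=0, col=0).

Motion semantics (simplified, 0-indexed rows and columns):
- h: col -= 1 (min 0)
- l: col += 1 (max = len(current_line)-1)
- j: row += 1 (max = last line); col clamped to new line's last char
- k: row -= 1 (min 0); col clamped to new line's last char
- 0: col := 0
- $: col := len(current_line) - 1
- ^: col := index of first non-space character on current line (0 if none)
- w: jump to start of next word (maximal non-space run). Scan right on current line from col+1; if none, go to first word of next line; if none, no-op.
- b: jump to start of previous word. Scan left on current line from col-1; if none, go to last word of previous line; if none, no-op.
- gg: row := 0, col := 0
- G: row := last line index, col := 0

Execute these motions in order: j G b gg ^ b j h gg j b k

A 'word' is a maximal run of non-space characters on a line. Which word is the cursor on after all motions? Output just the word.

Answer: cat

Derivation:
After 1 (j): row=1 col=0 char='_'
After 2 (G): row=3 col=0 char='_'
After 3 (b): row=2 col=12 char='f'
After 4 (gg): row=0 col=0 char='g'
After 5 (^): row=0 col=0 char='g'
After 6 (b): row=0 col=0 char='g'
After 7 (j): row=1 col=0 char='_'
After 8 (h): row=1 col=0 char='_'
After 9 (gg): row=0 col=0 char='g'
After 10 (j): row=1 col=0 char='_'
After 11 (b): row=0 col=5 char='c'
After 12 (k): row=0 col=5 char='c'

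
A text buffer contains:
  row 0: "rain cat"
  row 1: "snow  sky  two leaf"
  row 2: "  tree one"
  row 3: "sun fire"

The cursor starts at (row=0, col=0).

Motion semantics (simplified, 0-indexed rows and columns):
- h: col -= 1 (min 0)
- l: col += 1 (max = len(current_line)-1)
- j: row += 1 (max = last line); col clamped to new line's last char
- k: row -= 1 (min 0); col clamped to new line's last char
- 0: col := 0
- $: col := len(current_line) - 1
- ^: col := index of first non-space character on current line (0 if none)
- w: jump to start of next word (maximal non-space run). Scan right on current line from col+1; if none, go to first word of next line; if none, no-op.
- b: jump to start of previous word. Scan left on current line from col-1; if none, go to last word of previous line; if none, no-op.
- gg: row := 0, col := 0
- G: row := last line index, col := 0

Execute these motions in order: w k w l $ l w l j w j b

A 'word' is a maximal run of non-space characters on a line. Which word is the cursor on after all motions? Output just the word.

After 1 (w): row=0 col=5 char='c'
After 2 (k): row=0 col=5 char='c'
After 3 (w): row=1 col=0 char='s'
After 4 (l): row=1 col=1 char='n'
After 5 ($): row=1 col=18 char='f'
After 6 (l): row=1 col=18 char='f'
After 7 (w): row=2 col=2 char='t'
After 8 (l): row=2 col=3 char='r'
After 9 (j): row=3 col=3 char='_'
After 10 (w): row=3 col=4 char='f'
After 11 (j): row=3 col=4 char='f'
After 12 (b): row=3 col=0 char='s'

Answer: sun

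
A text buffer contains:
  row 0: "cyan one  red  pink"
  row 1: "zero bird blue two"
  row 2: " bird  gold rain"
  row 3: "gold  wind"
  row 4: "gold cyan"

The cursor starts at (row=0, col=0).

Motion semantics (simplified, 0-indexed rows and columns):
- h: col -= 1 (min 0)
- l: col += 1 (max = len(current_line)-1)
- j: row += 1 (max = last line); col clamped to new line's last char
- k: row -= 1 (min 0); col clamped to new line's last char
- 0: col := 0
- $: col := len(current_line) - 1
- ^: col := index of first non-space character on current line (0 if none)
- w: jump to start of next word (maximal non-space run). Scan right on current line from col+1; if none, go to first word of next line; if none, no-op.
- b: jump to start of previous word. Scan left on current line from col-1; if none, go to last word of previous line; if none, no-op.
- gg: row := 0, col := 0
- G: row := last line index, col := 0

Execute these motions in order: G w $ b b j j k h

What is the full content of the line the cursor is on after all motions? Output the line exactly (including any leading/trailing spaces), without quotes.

After 1 (G): row=4 col=0 char='g'
After 2 (w): row=4 col=5 char='c'
After 3 ($): row=4 col=8 char='n'
After 4 (b): row=4 col=5 char='c'
After 5 (b): row=4 col=0 char='g'
After 6 (j): row=4 col=0 char='g'
After 7 (j): row=4 col=0 char='g'
After 8 (k): row=3 col=0 char='g'
After 9 (h): row=3 col=0 char='g'

Answer: gold  wind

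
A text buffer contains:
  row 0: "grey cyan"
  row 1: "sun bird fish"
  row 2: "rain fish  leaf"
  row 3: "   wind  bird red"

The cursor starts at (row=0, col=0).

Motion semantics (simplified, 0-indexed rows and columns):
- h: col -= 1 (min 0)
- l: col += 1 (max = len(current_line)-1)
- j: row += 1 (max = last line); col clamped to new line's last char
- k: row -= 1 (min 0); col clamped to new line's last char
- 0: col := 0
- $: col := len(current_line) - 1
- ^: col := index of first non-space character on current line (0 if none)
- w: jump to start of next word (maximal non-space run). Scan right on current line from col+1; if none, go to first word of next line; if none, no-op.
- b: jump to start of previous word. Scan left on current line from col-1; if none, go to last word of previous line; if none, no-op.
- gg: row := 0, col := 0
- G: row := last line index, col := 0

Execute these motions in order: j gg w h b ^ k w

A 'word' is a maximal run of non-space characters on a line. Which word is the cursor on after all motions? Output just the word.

After 1 (j): row=1 col=0 char='s'
After 2 (gg): row=0 col=0 char='g'
After 3 (w): row=0 col=5 char='c'
After 4 (h): row=0 col=4 char='_'
After 5 (b): row=0 col=0 char='g'
After 6 (^): row=0 col=0 char='g'
After 7 (k): row=0 col=0 char='g'
After 8 (w): row=0 col=5 char='c'

Answer: cyan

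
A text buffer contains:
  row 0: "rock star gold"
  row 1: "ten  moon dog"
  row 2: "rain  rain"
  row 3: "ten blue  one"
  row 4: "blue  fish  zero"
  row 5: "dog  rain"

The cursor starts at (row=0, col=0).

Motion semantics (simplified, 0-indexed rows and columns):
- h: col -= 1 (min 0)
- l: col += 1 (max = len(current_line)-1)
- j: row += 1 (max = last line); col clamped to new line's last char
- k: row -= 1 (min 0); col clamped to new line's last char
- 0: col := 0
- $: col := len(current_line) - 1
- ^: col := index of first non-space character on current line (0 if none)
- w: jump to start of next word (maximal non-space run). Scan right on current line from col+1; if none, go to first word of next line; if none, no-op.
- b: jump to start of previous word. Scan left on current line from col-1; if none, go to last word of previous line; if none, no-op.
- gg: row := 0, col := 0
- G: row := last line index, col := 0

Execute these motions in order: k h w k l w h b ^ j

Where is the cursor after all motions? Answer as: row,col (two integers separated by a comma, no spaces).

After 1 (k): row=0 col=0 char='r'
After 2 (h): row=0 col=0 char='r'
After 3 (w): row=0 col=5 char='s'
After 4 (k): row=0 col=5 char='s'
After 5 (l): row=0 col=6 char='t'
After 6 (w): row=0 col=10 char='g'
After 7 (h): row=0 col=9 char='_'
After 8 (b): row=0 col=5 char='s'
After 9 (^): row=0 col=0 char='r'
After 10 (j): row=1 col=0 char='t'

Answer: 1,0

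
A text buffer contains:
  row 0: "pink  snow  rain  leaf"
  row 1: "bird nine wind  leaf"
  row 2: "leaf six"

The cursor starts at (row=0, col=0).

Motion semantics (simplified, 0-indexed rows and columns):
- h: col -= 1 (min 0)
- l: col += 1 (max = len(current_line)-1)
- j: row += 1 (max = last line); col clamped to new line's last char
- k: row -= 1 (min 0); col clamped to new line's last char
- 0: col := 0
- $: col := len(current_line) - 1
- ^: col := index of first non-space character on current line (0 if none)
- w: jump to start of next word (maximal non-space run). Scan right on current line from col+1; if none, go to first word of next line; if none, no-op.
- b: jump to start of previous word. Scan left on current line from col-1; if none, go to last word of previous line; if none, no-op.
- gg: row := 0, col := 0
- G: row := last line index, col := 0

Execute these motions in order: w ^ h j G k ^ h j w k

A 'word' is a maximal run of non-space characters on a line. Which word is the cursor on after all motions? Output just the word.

Answer: nine

Derivation:
After 1 (w): row=0 col=6 char='s'
After 2 (^): row=0 col=0 char='p'
After 3 (h): row=0 col=0 char='p'
After 4 (j): row=1 col=0 char='b'
After 5 (G): row=2 col=0 char='l'
After 6 (k): row=1 col=0 char='b'
After 7 (^): row=1 col=0 char='b'
After 8 (h): row=1 col=0 char='b'
After 9 (j): row=2 col=0 char='l'
After 10 (w): row=2 col=5 char='s'
After 11 (k): row=1 col=5 char='n'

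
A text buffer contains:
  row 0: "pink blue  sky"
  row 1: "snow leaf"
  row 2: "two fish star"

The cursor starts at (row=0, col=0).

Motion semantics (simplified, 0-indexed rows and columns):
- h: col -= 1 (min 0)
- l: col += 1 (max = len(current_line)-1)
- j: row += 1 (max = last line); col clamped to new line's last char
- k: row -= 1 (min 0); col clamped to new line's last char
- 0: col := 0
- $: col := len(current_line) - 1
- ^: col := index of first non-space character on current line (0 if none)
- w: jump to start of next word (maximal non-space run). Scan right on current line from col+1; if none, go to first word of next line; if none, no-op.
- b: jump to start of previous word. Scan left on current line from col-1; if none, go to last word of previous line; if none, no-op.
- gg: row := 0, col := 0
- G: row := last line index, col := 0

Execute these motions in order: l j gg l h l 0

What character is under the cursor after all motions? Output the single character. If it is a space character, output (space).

After 1 (l): row=0 col=1 char='i'
After 2 (j): row=1 col=1 char='n'
After 3 (gg): row=0 col=0 char='p'
After 4 (l): row=0 col=1 char='i'
After 5 (h): row=0 col=0 char='p'
After 6 (l): row=0 col=1 char='i'
After 7 (0): row=0 col=0 char='p'

Answer: p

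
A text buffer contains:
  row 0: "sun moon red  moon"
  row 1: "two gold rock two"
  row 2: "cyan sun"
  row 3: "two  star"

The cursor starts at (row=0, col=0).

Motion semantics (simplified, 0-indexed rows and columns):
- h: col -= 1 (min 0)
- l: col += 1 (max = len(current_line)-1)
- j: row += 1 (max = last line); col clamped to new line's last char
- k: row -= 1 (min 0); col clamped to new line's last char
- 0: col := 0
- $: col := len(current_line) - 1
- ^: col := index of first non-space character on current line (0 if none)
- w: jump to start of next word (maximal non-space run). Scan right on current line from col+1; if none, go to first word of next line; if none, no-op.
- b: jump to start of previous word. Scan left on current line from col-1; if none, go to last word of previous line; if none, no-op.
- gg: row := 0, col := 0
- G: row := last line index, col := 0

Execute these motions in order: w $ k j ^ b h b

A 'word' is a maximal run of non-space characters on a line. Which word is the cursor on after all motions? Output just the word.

Answer: red

Derivation:
After 1 (w): row=0 col=4 char='m'
After 2 ($): row=0 col=17 char='n'
After 3 (k): row=0 col=17 char='n'
After 4 (j): row=1 col=16 char='o'
After 5 (^): row=1 col=0 char='t'
After 6 (b): row=0 col=14 char='m'
After 7 (h): row=0 col=13 char='_'
After 8 (b): row=0 col=9 char='r'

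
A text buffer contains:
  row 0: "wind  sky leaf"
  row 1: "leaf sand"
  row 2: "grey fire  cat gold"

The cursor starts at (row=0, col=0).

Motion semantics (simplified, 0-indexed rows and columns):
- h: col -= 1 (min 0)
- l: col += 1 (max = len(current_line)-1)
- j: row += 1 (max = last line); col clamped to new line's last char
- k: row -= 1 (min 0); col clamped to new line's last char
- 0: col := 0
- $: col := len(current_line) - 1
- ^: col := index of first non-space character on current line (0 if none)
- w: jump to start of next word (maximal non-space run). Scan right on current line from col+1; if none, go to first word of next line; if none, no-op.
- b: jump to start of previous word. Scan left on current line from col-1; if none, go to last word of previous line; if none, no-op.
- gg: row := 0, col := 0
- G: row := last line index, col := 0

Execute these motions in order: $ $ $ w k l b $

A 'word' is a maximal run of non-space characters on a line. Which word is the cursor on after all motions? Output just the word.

Answer: leaf

Derivation:
After 1 ($): row=0 col=13 char='f'
After 2 ($): row=0 col=13 char='f'
After 3 ($): row=0 col=13 char='f'
After 4 (w): row=1 col=0 char='l'
After 5 (k): row=0 col=0 char='w'
After 6 (l): row=0 col=1 char='i'
After 7 (b): row=0 col=0 char='w'
After 8 ($): row=0 col=13 char='f'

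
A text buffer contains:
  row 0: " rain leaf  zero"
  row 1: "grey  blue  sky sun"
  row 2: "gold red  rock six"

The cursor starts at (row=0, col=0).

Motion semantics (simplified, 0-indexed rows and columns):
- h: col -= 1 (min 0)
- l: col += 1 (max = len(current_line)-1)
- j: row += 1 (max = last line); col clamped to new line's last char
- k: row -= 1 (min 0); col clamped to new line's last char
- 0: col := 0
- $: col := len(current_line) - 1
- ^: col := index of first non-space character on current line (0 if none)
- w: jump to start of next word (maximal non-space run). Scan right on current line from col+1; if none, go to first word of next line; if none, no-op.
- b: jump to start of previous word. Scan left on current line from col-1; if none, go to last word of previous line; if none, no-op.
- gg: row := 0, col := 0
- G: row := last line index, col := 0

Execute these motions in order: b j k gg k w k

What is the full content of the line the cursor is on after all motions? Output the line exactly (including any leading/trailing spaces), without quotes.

Answer:  rain leaf  zero

Derivation:
After 1 (b): row=0 col=0 char='_'
After 2 (j): row=1 col=0 char='g'
After 3 (k): row=0 col=0 char='_'
After 4 (gg): row=0 col=0 char='_'
After 5 (k): row=0 col=0 char='_'
After 6 (w): row=0 col=1 char='r'
After 7 (k): row=0 col=1 char='r'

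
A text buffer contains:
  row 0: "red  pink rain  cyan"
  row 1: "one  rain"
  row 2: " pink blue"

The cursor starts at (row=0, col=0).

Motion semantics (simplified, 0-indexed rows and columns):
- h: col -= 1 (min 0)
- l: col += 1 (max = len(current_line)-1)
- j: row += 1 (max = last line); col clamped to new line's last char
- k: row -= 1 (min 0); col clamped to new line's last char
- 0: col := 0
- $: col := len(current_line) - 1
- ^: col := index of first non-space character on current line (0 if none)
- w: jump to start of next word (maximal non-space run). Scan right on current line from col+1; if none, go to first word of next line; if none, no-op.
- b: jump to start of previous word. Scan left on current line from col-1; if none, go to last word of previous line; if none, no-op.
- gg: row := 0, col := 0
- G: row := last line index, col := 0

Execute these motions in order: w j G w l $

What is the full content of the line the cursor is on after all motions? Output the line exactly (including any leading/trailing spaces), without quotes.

Answer:  pink blue

Derivation:
After 1 (w): row=0 col=5 char='p'
After 2 (j): row=1 col=5 char='r'
After 3 (G): row=2 col=0 char='_'
After 4 (w): row=2 col=1 char='p'
After 5 (l): row=2 col=2 char='i'
After 6 ($): row=2 col=9 char='e'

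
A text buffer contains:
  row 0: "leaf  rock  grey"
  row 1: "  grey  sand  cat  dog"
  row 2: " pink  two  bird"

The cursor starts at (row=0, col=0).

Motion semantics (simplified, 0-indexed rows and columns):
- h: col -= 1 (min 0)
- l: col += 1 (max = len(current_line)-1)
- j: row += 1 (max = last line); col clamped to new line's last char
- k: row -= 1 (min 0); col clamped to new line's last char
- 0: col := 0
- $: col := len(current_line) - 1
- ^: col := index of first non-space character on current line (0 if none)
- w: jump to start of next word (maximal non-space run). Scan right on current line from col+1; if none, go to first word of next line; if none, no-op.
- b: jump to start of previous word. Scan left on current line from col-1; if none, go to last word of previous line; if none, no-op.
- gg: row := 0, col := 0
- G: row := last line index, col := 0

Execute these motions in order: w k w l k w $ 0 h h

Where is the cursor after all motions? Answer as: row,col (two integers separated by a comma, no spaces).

After 1 (w): row=0 col=6 char='r'
After 2 (k): row=0 col=6 char='r'
After 3 (w): row=0 col=12 char='g'
After 4 (l): row=0 col=13 char='r'
After 5 (k): row=0 col=13 char='r'
After 6 (w): row=1 col=2 char='g'
After 7 ($): row=1 col=21 char='g'
After 8 (0): row=1 col=0 char='_'
After 9 (h): row=1 col=0 char='_'
After 10 (h): row=1 col=0 char='_'

Answer: 1,0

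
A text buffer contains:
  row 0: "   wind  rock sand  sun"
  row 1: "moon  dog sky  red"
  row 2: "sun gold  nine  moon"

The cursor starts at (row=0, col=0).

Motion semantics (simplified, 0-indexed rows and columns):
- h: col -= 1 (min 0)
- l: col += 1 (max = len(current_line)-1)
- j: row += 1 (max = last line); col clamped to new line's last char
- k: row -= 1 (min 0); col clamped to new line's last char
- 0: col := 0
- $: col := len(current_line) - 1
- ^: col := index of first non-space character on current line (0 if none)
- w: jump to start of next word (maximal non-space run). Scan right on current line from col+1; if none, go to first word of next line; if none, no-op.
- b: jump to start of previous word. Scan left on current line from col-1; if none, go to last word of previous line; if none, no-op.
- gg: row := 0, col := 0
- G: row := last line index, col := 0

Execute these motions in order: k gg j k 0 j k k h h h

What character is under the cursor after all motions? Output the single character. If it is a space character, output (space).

After 1 (k): row=0 col=0 char='_'
After 2 (gg): row=0 col=0 char='_'
After 3 (j): row=1 col=0 char='m'
After 4 (k): row=0 col=0 char='_'
After 5 (0): row=0 col=0 char='_'
After 6 (j): row=1 col=0 char='m'
After 7 (k): row=0 col=0 char='_'
After 8 (k): row=0 col=0 char='_'
After 9 (h): row=0 col=0 char='_'
After 10 (h): row=0 col=0 char='_'
After 11 (h): row=0 col=0 char='_'

Answer: (space)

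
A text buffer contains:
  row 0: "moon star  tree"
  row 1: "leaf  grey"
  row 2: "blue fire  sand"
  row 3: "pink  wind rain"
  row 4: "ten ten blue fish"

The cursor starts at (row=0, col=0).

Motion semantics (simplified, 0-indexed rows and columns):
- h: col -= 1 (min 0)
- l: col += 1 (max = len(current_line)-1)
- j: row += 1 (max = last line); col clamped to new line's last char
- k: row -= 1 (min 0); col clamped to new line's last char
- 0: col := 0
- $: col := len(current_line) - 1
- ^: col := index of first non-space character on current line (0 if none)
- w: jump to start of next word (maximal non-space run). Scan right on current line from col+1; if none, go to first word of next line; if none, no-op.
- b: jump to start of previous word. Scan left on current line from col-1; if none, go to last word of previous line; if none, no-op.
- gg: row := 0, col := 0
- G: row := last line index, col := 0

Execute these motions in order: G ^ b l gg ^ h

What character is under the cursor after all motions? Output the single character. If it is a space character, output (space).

Answer: m

Derivation:
After 1 (G): row=4 col=0 char='t'
After 2 (^): row=4 col=0 char='t'
After 3 (b): row=3 col=11 char='r'
After 4 (l): row=3 col=12 char='a'
After 5 (gg): row=0 col=0 char='m'
After 6 (^): row=0 col=0 char='m'
After 7 (h): row=0 col=0 char='m'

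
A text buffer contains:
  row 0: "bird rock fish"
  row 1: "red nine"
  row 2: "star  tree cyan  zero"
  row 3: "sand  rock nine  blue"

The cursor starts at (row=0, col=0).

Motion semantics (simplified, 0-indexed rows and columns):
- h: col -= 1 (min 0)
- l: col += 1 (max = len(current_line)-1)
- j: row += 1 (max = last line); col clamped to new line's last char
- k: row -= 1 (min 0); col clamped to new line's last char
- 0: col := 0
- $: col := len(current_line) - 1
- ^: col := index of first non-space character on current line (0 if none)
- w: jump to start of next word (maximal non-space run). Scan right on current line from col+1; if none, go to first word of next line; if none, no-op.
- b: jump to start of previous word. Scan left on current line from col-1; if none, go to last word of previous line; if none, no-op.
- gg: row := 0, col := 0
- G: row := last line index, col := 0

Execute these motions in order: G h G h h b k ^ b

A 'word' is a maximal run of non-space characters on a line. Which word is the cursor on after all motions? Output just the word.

Answer: fish

Derivation:
After 1 (G): row=3 col=0 char='s'
After 2 (h): row=3 col=0 char='s'
After 3 (G): row=3 col=0 char='s'
After 4 (h): row=3 col=0 char='s'
After 5 (h): row=3 col=0 char='s'
After 6 (b): row=2 col=17 char='z'
After 7 (k): row=1 col=7 char='e'
After 8 (^): row=1 col=0 char='r'
After 9 (b): row=0 col=10 char='f'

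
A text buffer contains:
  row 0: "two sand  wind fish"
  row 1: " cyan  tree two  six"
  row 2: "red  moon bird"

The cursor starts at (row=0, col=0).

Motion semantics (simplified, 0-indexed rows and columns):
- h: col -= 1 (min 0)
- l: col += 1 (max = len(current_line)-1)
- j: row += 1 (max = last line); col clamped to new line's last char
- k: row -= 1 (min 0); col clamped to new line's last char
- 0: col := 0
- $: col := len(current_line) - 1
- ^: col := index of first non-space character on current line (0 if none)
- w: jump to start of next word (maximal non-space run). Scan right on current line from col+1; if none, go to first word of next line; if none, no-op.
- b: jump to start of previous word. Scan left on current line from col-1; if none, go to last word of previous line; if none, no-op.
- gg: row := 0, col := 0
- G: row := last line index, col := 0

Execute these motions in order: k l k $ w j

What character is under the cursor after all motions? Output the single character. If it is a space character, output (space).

Answer: e

Derivation:
After 1 (k): row=0 col=0 char='t'
After 2 (l): row=0 col=1 char='w'
After 3 (k): row=0 col=1 char='w'
After 4 ($): row=0 col=18 char='h'
After 5 (w): row=1 col=1 char='c'
After 6 (j): row=2 col=1 char='e'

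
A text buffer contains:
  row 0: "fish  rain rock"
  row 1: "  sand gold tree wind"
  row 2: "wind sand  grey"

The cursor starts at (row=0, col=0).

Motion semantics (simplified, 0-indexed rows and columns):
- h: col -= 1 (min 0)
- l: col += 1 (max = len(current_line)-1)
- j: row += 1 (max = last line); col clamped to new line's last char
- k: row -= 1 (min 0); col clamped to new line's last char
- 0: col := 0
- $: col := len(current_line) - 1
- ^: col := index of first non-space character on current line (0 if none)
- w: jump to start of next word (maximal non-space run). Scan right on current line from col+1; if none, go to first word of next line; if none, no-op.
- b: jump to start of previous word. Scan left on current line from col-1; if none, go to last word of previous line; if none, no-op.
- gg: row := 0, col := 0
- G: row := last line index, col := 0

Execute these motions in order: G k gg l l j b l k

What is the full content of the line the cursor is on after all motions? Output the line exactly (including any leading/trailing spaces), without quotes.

After 1 (G): row=2 col=0 char='w'
After 2 (k): row=1 col=0 char='_'
After 3 (gg): row=0 col=0 char='f'
After 4 (l): row=0 col=1 char='i'
After 5 (l): row=0 col=2 char='s'
After 6 (j): row=1 col=2 char='s'
After 7 (b): row=0 col=11 char='r'
After 8 (l): row=0 col=12 char='o'
After 9 (k): row=0 col=12 char='o'

Answer: fish  rain rock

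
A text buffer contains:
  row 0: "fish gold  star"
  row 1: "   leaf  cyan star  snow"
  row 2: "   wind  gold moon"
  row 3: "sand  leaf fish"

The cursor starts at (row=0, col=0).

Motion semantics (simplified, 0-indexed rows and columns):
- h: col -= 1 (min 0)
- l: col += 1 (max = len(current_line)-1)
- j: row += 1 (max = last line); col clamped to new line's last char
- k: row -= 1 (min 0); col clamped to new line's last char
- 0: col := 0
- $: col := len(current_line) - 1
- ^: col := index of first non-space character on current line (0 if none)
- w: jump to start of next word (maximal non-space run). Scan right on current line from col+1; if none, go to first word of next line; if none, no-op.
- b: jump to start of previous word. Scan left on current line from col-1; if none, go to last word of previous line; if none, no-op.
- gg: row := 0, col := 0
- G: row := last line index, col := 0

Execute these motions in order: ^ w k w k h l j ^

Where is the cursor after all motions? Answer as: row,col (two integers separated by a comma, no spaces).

After 1 (^): row=0 col=0 char='f'
After 2 (w): row=0 col=5 char='g'
After 3 (k): row=0 col=5 char='g'
After 4 (w): row=0 col=11 char='s'
After 5 (k): row=0 col=11 char='s'
After 6 (h): row=0 col=10 char='_'
After 7 (l): row=0 col=11 char='s'
After 8 (j): row=1 col=11 char='a'
After 9 (^): row=1 col=3 char='l'

Answer: 1,3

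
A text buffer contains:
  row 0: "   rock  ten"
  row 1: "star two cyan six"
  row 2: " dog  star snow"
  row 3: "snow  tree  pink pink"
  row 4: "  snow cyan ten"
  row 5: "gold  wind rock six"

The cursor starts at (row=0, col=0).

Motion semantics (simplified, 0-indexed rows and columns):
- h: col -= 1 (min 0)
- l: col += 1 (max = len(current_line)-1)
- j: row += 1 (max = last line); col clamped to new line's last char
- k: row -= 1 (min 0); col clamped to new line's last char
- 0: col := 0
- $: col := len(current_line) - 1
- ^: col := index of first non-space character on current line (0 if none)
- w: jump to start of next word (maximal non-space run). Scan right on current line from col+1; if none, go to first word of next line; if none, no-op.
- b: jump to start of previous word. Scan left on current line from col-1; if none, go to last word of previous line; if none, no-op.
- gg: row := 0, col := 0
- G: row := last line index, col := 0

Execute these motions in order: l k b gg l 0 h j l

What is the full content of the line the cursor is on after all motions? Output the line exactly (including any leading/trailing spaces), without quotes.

Answer: star two cyan six

Derivation:
After 1 (l): row=0 col=1 char='_'
After 2 (k): row=0 col=1 char='_'
After 3 (b): row=0 col=1 char='_'
After 4 (gg): row=0 col=0 char='_'
After 5 (l): row=0 col=1 char='_'
After 6 (0): row=0 col=0 char='_'
After 7 (h): row=0 col=0 char='_'
After 8 (j): row=1 col=0 char='s'
After 9 (l): row=1 col=1 char='t'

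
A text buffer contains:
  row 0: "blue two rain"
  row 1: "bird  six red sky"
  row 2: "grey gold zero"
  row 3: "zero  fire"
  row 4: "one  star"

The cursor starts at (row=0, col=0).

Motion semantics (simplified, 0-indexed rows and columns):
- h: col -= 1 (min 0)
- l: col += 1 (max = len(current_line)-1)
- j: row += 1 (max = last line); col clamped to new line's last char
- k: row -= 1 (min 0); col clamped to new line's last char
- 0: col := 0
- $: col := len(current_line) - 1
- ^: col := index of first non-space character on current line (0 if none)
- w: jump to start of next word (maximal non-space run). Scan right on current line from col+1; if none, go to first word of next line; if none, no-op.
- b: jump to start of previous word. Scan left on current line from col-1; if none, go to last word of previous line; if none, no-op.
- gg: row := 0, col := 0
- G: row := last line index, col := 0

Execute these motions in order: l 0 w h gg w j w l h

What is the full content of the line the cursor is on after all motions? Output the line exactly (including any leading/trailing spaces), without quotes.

Answer: bird  six red sky

Derivation:
After 1 (l): row=0 col=1 char='l'
After 2 (0): row=0 col=0 char='b'
After 3 (w): row=0 col=5 char='t'
After 4 (h): row=0 col=4 char='_'
After 5 (gg): row=0 col=0 char='b'
After 6 (w): row=0 col=5 char='t'
After 7 (j): row=1 col=5 char='_'
After 8 (w): row=1 col=6 char='s'
After 9 (l): row=1 col=7 char='i'
After 10 (h): row=1 col=6 char='s'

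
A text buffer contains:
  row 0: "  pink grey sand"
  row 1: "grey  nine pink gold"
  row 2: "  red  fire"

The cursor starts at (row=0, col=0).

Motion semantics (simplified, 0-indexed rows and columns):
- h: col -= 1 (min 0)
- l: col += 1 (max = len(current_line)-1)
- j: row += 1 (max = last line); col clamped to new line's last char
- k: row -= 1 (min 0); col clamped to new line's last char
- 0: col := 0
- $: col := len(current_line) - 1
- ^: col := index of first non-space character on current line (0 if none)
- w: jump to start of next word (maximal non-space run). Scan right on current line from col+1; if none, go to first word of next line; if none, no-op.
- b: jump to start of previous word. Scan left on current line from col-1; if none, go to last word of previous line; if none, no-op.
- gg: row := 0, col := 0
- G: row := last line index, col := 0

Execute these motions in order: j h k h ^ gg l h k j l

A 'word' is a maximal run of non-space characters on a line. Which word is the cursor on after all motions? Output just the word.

After 1 (j): row=1 col=0 char='g'
After 2 (h): row=1 col=0 char='g'
After 3 (k): row=0 col=0 char='_'
After 4 (h): row=0 col=0 char='_'
After 5 (^): row=0 col=2 char='p'
After 6 (gg): row=0 col=0 char='_'
After 7 (l): row=0 col=1 char='_'
After 8 (h): row=0 col=0 char='_'
After 9 (k): row=0 col=0 char='_'
After 10 (j): row=1 col=0 char='g'
After 11 (l): row=1 col=1 char='r'

Answer: grey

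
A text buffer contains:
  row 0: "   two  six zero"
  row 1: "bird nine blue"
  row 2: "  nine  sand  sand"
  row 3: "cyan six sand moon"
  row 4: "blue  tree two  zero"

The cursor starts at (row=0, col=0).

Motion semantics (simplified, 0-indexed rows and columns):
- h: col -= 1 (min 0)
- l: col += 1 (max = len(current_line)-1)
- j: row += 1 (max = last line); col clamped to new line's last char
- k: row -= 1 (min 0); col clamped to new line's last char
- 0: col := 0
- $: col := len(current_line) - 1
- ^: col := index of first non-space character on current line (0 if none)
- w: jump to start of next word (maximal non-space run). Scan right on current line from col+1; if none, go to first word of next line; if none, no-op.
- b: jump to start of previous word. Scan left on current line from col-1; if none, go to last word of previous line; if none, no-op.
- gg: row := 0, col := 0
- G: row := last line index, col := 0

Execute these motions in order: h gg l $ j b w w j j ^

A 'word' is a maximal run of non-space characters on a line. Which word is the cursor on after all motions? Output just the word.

Answer: blue

Derivation:
After 1 (h): row=0 col=0 char='_'
After 2 (gg): row=0 col=0 char='_'
After 3 (l): row=0 col=1 char='_'
After 4 ($): row=0 col=15 char='o'
After 5 (j): row=1 col=13 char='e'
After 6 (b): row=1 col=10 char='b'
After 7 (w): row=2 col=2 char='n'
After 8 (w): row=2 col=8 char='s'
After 9 (j): row=3 col=8 char='_'
After 10 (j): row=4 col=8 char='e'
After 11 (^): row=4 col=0 char='b'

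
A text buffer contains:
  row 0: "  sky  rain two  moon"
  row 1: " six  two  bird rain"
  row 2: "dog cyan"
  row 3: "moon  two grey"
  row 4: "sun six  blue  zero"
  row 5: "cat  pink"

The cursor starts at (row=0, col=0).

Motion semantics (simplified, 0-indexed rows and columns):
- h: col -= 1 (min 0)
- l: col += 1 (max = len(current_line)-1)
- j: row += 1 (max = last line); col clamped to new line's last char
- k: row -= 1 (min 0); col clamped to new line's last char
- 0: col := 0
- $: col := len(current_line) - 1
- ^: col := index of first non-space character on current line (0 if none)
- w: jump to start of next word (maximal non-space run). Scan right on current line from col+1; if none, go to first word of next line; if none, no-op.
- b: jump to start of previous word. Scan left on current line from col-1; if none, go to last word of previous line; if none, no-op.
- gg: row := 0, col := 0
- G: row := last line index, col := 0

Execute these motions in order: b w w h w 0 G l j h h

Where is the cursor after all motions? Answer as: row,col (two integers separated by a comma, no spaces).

After 1 (b): row=0 col=0 char='_'
After 2 (w): row=0 col=2 char='s'
After 3 (w): row=0 col=7 char='r'
After 4 (h): row=0 col=6 char='_'
After 5 (w): row=0 col=7 char='r'
After 6 (0): row=0 col=0 char='_'
After 7 (G): row=5 col=0 char='c'
After 8 (l): row=5 col=1 char='a'
After 9 (j): row=5 col=1 char='a'
After 10 (h): row=5 col=0 char='c'
After 11 (h): row=5 col=0 char='c'

Answer: 5,0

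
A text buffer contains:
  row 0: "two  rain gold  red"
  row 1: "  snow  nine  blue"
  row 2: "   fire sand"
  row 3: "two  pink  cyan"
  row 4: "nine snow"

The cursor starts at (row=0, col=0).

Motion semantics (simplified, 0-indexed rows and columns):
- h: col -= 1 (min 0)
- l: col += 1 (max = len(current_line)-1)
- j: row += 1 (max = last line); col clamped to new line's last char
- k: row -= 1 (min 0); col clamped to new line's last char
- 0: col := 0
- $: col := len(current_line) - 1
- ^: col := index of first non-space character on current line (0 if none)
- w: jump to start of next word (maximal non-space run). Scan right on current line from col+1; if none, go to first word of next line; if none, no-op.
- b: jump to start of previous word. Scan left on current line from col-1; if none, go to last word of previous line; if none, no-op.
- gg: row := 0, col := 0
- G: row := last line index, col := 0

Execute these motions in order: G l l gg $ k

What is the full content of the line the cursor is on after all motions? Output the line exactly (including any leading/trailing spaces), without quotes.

Answer: two  rain gold  red

Derivation:
After 1 (G): row=4 col=0 char='n'
After 2 (l): row=4 col=1 char='i'
After 3 (l): row=4 col=2 char='n'
After 4 (gg): row=0 col=0 char='t'
After 5 ($): row=0 col=18 char='d'
After 6 (k): row=0 col=18 char='d'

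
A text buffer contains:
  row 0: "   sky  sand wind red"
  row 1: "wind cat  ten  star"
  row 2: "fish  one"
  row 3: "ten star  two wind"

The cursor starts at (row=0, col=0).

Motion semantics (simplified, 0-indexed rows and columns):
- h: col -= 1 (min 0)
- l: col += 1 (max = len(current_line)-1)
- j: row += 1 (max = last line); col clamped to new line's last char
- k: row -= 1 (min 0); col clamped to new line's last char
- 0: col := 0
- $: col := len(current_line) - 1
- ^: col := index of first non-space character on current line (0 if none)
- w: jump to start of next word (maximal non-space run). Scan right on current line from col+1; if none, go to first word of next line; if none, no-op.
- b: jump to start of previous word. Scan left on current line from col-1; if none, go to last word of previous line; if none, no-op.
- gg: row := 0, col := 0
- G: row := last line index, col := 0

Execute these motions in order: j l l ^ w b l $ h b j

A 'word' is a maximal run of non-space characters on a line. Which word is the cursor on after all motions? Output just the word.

Answer: one

Derivation:
After 1 (j): row=1 col=0 char='w'
After 2 (l): row=1 col=1 char='i'
After 3 (l): row=1 col=2 char='n'
After 4 (^): row=1 col=0 char='w'
After 5 (w): row=1 col=5 char='c'
After 6 (b): row=1 col=0 char='w'
After 7 (l): row=1 col=1 char='i'
After 8 ($): row=1 col=18 char='r'
After 9 (h): row=1 col=17 char='a'
After 10 (b): row=1 col=15 char='s'
After 11 (j): row=2 col=8 char='e'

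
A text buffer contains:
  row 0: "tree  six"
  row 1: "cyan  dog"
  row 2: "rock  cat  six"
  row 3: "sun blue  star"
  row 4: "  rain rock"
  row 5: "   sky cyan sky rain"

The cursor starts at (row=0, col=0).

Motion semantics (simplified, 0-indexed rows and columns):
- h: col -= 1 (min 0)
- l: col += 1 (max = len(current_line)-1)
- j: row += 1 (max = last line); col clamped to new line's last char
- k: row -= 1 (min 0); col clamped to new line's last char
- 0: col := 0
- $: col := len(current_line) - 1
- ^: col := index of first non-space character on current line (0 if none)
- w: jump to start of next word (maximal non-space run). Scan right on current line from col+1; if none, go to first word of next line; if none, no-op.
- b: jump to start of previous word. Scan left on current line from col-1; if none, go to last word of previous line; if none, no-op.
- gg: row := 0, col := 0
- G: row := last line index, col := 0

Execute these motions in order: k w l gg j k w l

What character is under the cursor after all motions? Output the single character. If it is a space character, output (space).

After 1 (k): row=0 col=0 char='t'
After 2 (w): row=0 col=6 char='s'
After 3 (l): row=0 col=7 char='i'
After 4 (gg): row=0 col=0 char='t'
After 5 (j): row=1 col=0 char='c'
After 6 (k): row=0 col=0 char='t'
After 7 (w): row=0 col=6 char='s'
After 8 (l): row=0 col=7 char='i'

Answer: i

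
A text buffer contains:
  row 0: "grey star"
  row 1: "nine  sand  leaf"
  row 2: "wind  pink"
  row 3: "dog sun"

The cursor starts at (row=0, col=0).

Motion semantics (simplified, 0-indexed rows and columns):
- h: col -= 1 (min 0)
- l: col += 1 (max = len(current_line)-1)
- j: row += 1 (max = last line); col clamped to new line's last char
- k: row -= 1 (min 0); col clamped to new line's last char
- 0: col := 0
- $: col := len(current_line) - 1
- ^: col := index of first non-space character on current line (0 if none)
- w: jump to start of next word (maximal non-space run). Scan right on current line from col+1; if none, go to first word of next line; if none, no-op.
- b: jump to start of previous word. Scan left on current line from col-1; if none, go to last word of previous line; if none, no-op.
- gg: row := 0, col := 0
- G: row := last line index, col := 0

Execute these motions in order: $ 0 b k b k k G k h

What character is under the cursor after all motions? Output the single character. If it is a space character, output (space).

Answer: w

Derivation:
After 1 ($): row=0 col=8 char='r'
After 2 (0): row=0 col=0 char='g'
After 3 (b): row=0 col=0 char='g'
After 4 (k): row=0 col=0 char='g'
After 5 (b): row=0 col=0 char='g'
After 6 (k): row=0 col=0 char='g'
After 7 (k): row=0 col=0 char='g'
After 8 (G): row=3 col=0 char='d'
After 9 (k): row=2 col=0 char='w'
After 10 (h): row=2 col=0 char='w'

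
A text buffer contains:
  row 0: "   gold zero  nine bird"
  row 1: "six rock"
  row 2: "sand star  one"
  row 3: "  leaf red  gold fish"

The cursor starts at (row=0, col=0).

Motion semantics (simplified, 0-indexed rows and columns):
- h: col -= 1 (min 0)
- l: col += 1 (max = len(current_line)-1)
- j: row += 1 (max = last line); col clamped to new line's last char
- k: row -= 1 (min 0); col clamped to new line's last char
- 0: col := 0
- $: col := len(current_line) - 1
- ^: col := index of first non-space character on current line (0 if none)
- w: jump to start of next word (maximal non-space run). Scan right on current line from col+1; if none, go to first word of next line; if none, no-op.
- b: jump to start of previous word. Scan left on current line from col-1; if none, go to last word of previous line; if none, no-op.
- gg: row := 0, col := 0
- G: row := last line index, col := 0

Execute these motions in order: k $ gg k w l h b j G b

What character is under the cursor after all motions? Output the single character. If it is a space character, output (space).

After 1 (k): row=0 col=0 char='_'
After 2 ($): row=0 col=22 char='d'
After 3 (gg): row=0 col=0 char='_'
After 4 (k): row=0 col=0 char='_'
After 5 (w): row=0 col=3 char='g'
After 6 (l): row=0 col=4 char='o'
After 7 (h): row=0 col=3 char='g'
After 8 (b): row=0 col=3 char='g'
After 9 (j): row=1 col=3 char='_'
After 10 (G): row=3 col=0 char='_'
After 11 (b): row=2 col=11 char='o'

Answer: o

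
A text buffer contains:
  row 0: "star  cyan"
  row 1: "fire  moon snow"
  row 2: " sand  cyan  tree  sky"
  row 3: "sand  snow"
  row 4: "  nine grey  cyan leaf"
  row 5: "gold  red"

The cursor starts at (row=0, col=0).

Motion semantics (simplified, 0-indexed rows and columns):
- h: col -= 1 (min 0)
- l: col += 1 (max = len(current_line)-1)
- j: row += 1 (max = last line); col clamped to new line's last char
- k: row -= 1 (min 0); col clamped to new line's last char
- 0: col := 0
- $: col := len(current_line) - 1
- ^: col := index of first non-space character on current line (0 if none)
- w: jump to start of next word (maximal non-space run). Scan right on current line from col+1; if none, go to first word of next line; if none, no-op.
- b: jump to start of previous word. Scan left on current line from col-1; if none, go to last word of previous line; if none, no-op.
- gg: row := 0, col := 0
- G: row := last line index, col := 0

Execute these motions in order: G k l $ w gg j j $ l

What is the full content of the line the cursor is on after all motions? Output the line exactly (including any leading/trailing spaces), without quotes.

After 1 (G): row=5 col=0 char='g'
After 2 (k): row=4 col=0 char='_'
After 3 (l): row=4 col=1 char='_'
After 4 ($): row=4 col=21 char='f'
After 5 (w): row=5 col=0 char='g'
After 6 (gg): row=0 col=0 char='s'
After 7 (j): row=1 col=0 char='f'
After 8 (j): row=2 col=0 char='_'
After 9 ($): row=2 col=21 char='y'
After 10 (l): row=2 col=21 char='y'

Answer:  sand  cyan  tree  sky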